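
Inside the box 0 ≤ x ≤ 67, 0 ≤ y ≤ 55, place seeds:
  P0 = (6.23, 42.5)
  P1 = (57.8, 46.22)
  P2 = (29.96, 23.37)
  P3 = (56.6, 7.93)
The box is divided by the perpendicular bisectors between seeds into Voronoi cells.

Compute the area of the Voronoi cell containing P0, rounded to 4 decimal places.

Area of P0's cell: 786.3593

1. box [0,67]×[0,55]: [(0, 0) (67, 0) (67, 55) (0, 55)]
2. ⊥bis P0·P1 via (32.015,44.36): [(0, 0) (35.2149, 0) (31.2475, 55) (0, 55)]  |A|=1827.7158
3. ⊥bis P0·P2 via (18.095,32.935): [(0, 10.4889) (31.6282, 49.7224) (31.2475, 55) (0, 55)]  |A|=786.3593
4. ⊥bis P0·P3 via (31.415,25.215): [(0, 10.4889) (31.6282, 49.7224) (31.2475, 55) (0, 55)]  |A|=786.3593
5. canonical 4-gon: [(0, 10.4889) (31.6282, 49.7224) (31.2475, 55) (0, 55)]
6. shoelace: 786.3593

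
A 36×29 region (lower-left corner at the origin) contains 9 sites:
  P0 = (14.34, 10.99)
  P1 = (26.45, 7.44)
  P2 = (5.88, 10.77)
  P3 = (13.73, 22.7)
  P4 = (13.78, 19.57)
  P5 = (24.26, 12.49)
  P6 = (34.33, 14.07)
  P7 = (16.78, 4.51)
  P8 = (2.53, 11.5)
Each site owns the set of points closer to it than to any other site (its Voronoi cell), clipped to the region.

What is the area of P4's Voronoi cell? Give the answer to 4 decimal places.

1. box [0,36]×[0,29]: [(0, 0) (36, 0) (36, 29) (0, 29)]
2. ⊥bis P4·P0 via (14.06,15.28): [(0, 14.3623) (36, 16.712) (36, 29) (0, 29)]  |A|=484.6624
3. ⊥bis P4·P1 via (20.115,13.505): [(0, 14.3623) (22.3312, 15.8198) (34.9496, 29) (0, 29)]  |A|=393.7588
4. ⊥bis P4·P2 via (9.83,15.17): [(0, 23.9947) (10.0025, 15.0152) (22.3312, 15.8198) (34.9496, 29) (0, 29)]  |A|=345.5853
5. ⊥bis P4·P3 via (13.755,21.135): [(3.3702, 20.9691) (10.0025, 15.0152) (22.3312, 15.8198) (27.632, 21.3567)]  |A|=105.5102
6. ⊥bis P4·P5 via (19.02,16.03): [(22.5639, 21.2757) (3.3702, 20.9691) (10.0025, 15.0152) (18.7187, 15.5841)]  |A|=81.8668
7. ⊥bis P4·P6 via (24.055,16.82): [(22.5639, 21.2757) (3.3702, 20.9691) (10.0025, 15.0152) (18.7187, 15.5841)]  |A|=81.8668
8. ⊥bis P4·P7 via (15.28,12.04): [(22.5639, 21.2757) (3.3702, 20.9691) (10.0025, 15.0152) (18.7187, 15.5841)]  |A|=81.8668
9. ⊥bis P4·P8 via (8.155,15.535): [(22.5639, 21.2757) (4.2469, 20.9831) (5.8607, 18.7333) (10.0025, 15.0152) (18.7187, 15.5841)]  |A|=80.8694
10. canonical 5-gon: [(22.5639, 21.2757) (4.2469, 20.9831) (5.8607, 18.7333) (10.0025, 15.0152) (18.7187, 15.5841)]
11. shoelace: 80.8694

Area of P4's cell: 80.8694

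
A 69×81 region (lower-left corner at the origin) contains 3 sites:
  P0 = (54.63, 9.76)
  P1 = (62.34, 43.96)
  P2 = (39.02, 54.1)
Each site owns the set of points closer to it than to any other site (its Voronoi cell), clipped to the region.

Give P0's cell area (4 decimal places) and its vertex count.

1. box [0,69]×[0,81]: [(0, 0) (69, 0) (69, 81) (0, 81)]
2. ⊥bis P0·P1 via (58.485,26.86): [(0, 40.0448) (0, 0) (69, 0) (69, 24.4895)]  |A|=2226.433
3. ⊥bis P0·P2 via (46.825,31.93): [(42.5974, 30.4417) (0, 15.4451) (0, 0) (69, 0) (69, 24.4895)]  |A|=1702.4926
4. canonical 5-gon: [(42.5974, 30.4417) (0, 15.4451) (0, 0) (69, 0) (69, 24.4895)]
5. shoelace: 1702.4926

Area of P0's cell: 1702.4926 (5 vertices)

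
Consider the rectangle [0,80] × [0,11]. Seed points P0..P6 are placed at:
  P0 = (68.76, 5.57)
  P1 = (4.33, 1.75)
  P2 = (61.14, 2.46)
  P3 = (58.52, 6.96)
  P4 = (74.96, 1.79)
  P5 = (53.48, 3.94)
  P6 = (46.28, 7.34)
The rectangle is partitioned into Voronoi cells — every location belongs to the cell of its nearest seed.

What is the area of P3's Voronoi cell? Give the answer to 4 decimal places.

Area of P3's cell: 56.8587

1. box [0,80]×[0,11]: [(0, 0) (80, 0) (80, 11) (0, 11)]
2. ⊥bis P3·P0 via (63.64,6.265): [(0, 0) (62.7896, 0) (64.2827, 11) (0, 11)]  |A|=698.8977
3. ⊥bis P3·P1 via (31.425,4.355): [(31.8437, 0) (62.7896, 0) (64.2827, 11) (30.7861, 11)]  |A|=354.4337
4. ⊥bis P3·P2 via (59.83,4.71): [(31.8437, 0) (51.7403, 0) (63.7378, 6.9852) (64.2827, 11) (30.7861, 11)]  |A|=315.8431
5. ⊥bis P3·P4 via (66.74,4.375): [(31.8437, 0) (51.7403, 0) (63.7378, 6.9852) (64.2827, 11) (30.7861, 11)]  |A|=315.8431
6. ⊥bis P3·P5 via (56,5.45): [(57.3193, 3.2482) (63.7378, 6.9852) (64.2827, 11) (52.6744, 11)]  |A|=56.8587
7. ⊥bis P3·P6 via (52.4,7.15): [(57.3193, 3.2482) (63.7378, 6.9852) (64.2827, 11) (52.6744, 11)]  |A|=56.8587
8. canonical 4-gon: [(57.3193, 3.2482) (63.7378, 6.9852) (64.2827, 11) (52.6744, 11)]
9. shoelace: 56.8587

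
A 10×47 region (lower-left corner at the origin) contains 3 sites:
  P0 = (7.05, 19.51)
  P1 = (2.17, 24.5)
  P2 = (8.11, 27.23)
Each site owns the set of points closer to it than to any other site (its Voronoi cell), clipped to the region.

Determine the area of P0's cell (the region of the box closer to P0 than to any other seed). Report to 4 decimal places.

Area of P0's cell: 215.8101

1. box [0,10]×[0,47]: [(0, 0) (10, 0) (10, 47) (0, 47)]
2. ⊥bis P0·P1 via (4.61,22.005): [(0, 17.4966) (0, 0) (10, 0) (10, 27.2762)]  |A|=223.864
3. ⊥bis P0·P2 via (7.58,23.37): [(6.1996, 23.5595) (0, 17.4966) (0, 0) (10, 0) (10, 23.0377)]  |A|=215.8101
4. canonical 5-gon: [(6.1996, 23.5595) (0, 17.4966) (0, 0) (10, 0) (10, 23.0377)]
5. shoelace: 215.8101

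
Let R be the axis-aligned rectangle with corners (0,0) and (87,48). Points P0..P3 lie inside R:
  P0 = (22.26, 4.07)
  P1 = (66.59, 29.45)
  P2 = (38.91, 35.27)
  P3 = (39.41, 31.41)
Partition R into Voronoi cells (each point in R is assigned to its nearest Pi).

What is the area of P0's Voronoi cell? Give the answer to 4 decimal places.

1. box [0,87]×[0,48]: [(0, 0) (87, 0) (87, 48) (0, 48)]
2. ⊥bis P0·P1 via (44.425,16.76): [(0, 0) (54.0205, 0) (26.5393, 48) (0, 48)]  |A|=1933.4364
3. ⊥bis P0·P2 via (30.585,19.67): [(0, 35.9918) (0, 0) (54.0205, 0) (48.1148, 10.3151)]  |A|=1144.4843
4. ⊥bis P0·P3 via (30.835,17.74): [(11.6473, 29.7762) (0, 35.9918) (0, 0) (54.0205, 0) (51.1653, 4.9871)]  |A|=1077.0165
5. canonical 5-gon: [(11.6473, 29.7762) (0, 35.9918) (0, 0) (54.0205, 0) (51.1653, 4.9871)]
6. shoelace: 1077.0165

Area of P0's cell: 1077.0165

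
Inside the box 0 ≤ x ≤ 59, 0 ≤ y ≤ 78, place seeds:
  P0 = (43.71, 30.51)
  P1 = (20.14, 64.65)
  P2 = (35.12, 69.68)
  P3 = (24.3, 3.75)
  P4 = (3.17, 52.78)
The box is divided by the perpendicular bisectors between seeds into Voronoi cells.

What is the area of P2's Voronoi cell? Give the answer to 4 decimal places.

1. box [0,59]×[0,78]: [(0, 0) (59, 0) (59, 78) (0, 78)]
2. ⊥bis P2·P0 via (39.415,50.095): [(0, 41.4513) (59, 54.39) (59, 78) (0, 78)]  |A|=1774.6825
3. ⊥bis P2·P1 via (27.63,67.165): [(33.777, 48.8586) (59, 54.39) (59, 78) (23.9918, 78)]  |A|=807.8524
4. ⊥bis P2·P3 via (29.71,36.715): [(33.777, 48.8586) (59, 54.39) (59, 78) (23.9918, 78)]  |A|=807.8524
5. ⊥bis P2·P4 via (19.145,61.23): [(33.777, 48.8586) (59, 54.39) (59, 78) (23.9918, 78)]  |A|=807.8524
6. canonical 4-gon: [(33.777, 48.8586) (59, 54.39) (59, 78) (23.9918, 78)]
7. shoelace: 807.8524

Area of P2's cell: 807.8524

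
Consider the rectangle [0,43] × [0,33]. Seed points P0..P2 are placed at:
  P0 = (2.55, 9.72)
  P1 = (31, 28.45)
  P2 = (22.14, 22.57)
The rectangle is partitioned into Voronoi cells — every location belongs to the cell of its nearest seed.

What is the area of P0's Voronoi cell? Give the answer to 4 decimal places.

Area of P0's cell: 399.7006

1. box [0,43]×[0,33]: [(0, 0) (43, 0) (43, 33) (0, 33)]
2. ⊥bis P0·P1 via (16.775,19.085): [(0, 0) (29.3396, 0) (7.6141, 33) (0, 33)]  |A|=609.7354
3. ⊥bis P0·P2 via (12.345,16.145): [(0, 0) (22.9353, 0) (1.289, 33) (0, 33)]  |A|=399.7006
4. canonical 4-gon: [(0, 0) (22.9353, 0) (1.289, 33) (0, 33)]
5. shoelace: 399.7006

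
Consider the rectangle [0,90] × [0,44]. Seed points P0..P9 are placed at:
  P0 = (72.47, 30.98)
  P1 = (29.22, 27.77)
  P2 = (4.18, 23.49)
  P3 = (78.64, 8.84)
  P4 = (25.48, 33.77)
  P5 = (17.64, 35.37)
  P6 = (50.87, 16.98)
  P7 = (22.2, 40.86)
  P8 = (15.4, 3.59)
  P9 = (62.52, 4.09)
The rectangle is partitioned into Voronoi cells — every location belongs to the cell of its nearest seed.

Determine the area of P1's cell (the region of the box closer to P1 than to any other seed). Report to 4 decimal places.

Area of P1's cell: 478.5233

1. box [0,90]×[0,44]: [(0, 0) (90, 0) (90, 44) (0, 44)]
2. ⊥bis P1·P0 via (50.845,29.375): [(0, 0) (53.0252, 0) (49.7595, 44) (0, 44)]  |A|=2261.2643
3. ⊥bis P1·P2 via (16.7,25.63): [(21.0808, 0) (53.0252, 0) (49.7595, 44) (13.5601, 44)]  |A|=1499.1639
4. ⊥bis P1·P3 via (53.93,18.305): [(21.0808, 0) (46.9184, 0) (52.034, 13.3551) (49.7595, 44) (13.5601, 44)]  |A|=1458.3852
5. ⊥bis P1·P4 via (27.35,30.77): [(16.9315, 24.2758) (21.0808, 0) (46.9184, 0) (52.034, 13.3551) (49.7595, 44) (48.5746, 44)]  |A|=1113.0683
6. ⊥bis P1·P5 via (23.43,31.57): [(19.8276, 26.081) (17.2851, 22.2071) (21.0808, 0) (46.9184, 0) (52.034, 13.3551) (49.7595, 44) (48.5746, 44)]  |A|=1109.7535
7. ⊥bis P1·P6 via (40.045,22.375): [(19.8276, 26.081) (17.2851, 22.2071) (21.0808, 0) (28.8937, 0) (49.8973, 42.1436) (49.7595, 44) (48.5746, 44)]  |A|=642.0379
8. ⊥bis P1·P7 via (25.71,34.315): [(19.8276, 26.081) (17.2851, 22.2071) (21.0808, 0) (28.8937, 0) (49.8973, 42.1436) (49.7595, 44) (48.5746, 44)]  |A|=642.0379
9. ⊥bis P1·P8 via (22.31,15.68): [(19.8276, 26.081) (17.2851, 22.2071) (17.9775, 18.1562) (33.5162, 9.2751) (49.8973, 42.1436) (49.7595, 44) (48.5746, 44)]  |A|=478.5233
10. ⊥bis P1·P9 via (45.87,15.93): [(19.8276, 26.081) (17.2851, 22.2071) (17.9775, 18.1562) (33.5162, 9.2751) (49.8973, 42.1436) (49.7595, 44) (48.5746, 44)]  |A|=478.5233
11. canonical 7-gon: [(19.8276, 26.081) (17.2851, 22.2071) (17.9775, 18.1562) (33.5162, 9.2751) (49.8973, 42.1436) (49.7595, 44) (48.5746, 44)]
12. shoelace: 478.5233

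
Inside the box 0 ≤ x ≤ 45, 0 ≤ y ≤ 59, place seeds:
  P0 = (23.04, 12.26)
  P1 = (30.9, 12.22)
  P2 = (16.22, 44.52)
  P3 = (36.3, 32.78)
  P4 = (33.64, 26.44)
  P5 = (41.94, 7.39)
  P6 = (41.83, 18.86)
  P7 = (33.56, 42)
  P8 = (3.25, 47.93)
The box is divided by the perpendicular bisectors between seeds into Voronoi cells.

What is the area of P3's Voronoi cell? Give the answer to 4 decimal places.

Area of P3's cell: 151.8419

1. box [0,45]×[0,59]: [(0, 0) (45, 0) (45, 59) (0, 59)]
2. ⊥bis P3·P0 via (29.67,22.52): [(0, 41.6927) (45, 12.6138) (45, 59) (0, 59)]  |A|=1433.1039
3. ⊥bis P3·P1 via (33.6,22.5): [(0, 41.6927) (27.031, 24.2253) (45, 19.5058) (45, 59) (0, 59)]  |A|=1371.1822
4. ⊥bis P3·P2 via (26.26,38.65): [(20.3504, 28.5423) (27.031, 24.2253) (45, 19.5058) (45, 59) (38.1579, 59)]  |A|=613.9767
5. ⊥bis P3·P4 via (34.97,29.61): [(23.7315, 34.3252) (45, 25.4018) (45, 59) (38.1579, 59)]  |A|=441.706
6. ⊥bis P3·P5 via (39.12,20.085): [(23.7315, 34.3252) (45, 25.4018) (45, 59) (38.1579, 59)]  |A|=441.706
7. ⊥bis P3·P6 via (39.065,25.82): [(23.7315, 34.3252) (41.6015, 26.8277) (45, 28.1778) (45, 59) (38.1579, 59)]  |A|=436.989
8. ⊥bis P3·P7 via (34.93,37.39): [(24.0987, 34.1712) (41.6015, 26.8277) (45, 28.1778) (45, 40.3826)]  |A|=151.8419
9. ⊥bis P3·P8 via (19.775,40.355): [(24.0987, 34.1712) (41.6015, 26.8277) (45, 28.1778) (45, 40.3826)]  |A|=151.8419
10. canonical 4-gon: [(24.0987, 34.1712) (41.6015, 26.8277) (45, 28.1778) (45, 40.3826)]
11. shoelace: 151.8419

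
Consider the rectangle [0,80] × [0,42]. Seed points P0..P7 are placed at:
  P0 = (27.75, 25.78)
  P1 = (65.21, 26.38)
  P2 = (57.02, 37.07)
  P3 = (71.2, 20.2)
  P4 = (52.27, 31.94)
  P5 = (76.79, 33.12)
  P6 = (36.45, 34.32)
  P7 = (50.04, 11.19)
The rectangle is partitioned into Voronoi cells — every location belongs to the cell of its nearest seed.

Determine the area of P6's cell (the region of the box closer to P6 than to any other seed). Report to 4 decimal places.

1. box [0,80]×[0,42]: [(0, 0) (80, 0) (80, 42) (0, 42)]
2. ⊥bis P6·P0 via (32.1,30.05): [(61.5974, 0) (80, 0) (80, 42) (20.3698, 42)]  |A|=1638.6903
3. ⊥bis P6·P1 via (50.83,30.35): [(46.6539, 15.2234) (54.0463, 42) (20.3698, 42)]  |A|=450.871
4. ⊥bis P6·P2 via (46.735,35.695): [(46.6539, 15.2234) (48.5525, 22.1004) (45.8921, 42) (20.3698, 42)]  |A|=369.738
5. ⊥bis P6·P3 via (53.825,27.26): [(46.6539, 15.2234) (48.5525, 22.1004) (45.8921, 42) (20.3698, 42)]  |A|=369.738
6. ⊥bis P6·P4 via (44.36,33.13): [(42.3289, 19.6294) (45.6944, 42) (20.3698, 42)]  |A|=283.2636
7. ⊥bis P6·P5 via (56.62,33.72): [(42.3289, 19.6294) (45.6944, 42) (20.3698, 42)]  |A|=283.2636
8. ⊥bis P6·P7 via (43.245,22.755): [(40.7182, 21.2704) (42.7559, 22.4676) (45.6944, 42) (20.3698, 42)]  |A|=280.6274
9. canonical 4-gon: [(40.7182, 21.2704) (42.7559, 22.4676) (45.6944, 42) (20.3698, 42)]
10. shoelace: 280.6274

Area of P6's cell: 280.6274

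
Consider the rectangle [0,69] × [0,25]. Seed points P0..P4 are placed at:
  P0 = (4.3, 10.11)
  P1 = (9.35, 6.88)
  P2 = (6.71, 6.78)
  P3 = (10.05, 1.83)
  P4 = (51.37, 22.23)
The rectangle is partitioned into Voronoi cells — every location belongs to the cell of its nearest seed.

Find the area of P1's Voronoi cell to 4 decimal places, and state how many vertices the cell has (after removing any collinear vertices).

Area of P1's cell: 352.7649 (5 vertices)

1. box [0,69]×[0,25]: [(0, 0) (69, 0) (69, 25) (0, 25)]
2. ⊥bis P1·P0 via (6.825,8.495): [(1.3916, 0) (69, 0) (69, 25) (17.3817, 25)]  |A|=1490.3347
3. ⊥bis P1·P2 via (8.03,6.83): [(7.9031, 10.1806) (8.2887, 0) (69, 0) (69, 25) (17.3817, 25)]  |A|=1455.2263
4. ⊥bis P1·P3 via (9.7,4.355): [(7.9031, 10.1806) (8.132, 4.1377) (69, 12.5748) (69, 25) (17.3817, 25)]  |A|=946.9236
5. ⊥bis P1·P4 via (30.36,14.555): [(7.9031, 10.1806) (8.132, 4.1377) (32.9108, 7.5723) (26.5444, 25) (17.3817, 25)]  |A|=352.7649
6. canonical 5-gon: [(7.9031, 10.1806) (8.132, 4.1377) (32.9108, 7.5723) (26.5444, 25) (17.3817, 25)]
7. shoelace: 352.7649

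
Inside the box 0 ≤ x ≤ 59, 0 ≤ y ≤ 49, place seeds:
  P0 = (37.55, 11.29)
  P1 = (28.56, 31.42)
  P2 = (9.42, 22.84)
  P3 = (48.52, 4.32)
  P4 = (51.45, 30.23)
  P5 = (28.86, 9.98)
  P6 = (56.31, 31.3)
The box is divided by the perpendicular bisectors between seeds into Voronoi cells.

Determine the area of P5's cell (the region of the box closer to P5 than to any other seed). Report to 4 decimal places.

1. box [0,59]×[0,49]: [(0, 0) (59, 0) (59, 49) (0, 49)]
2. ⊥bis P5·P0 via (33.205,10.635): [(0, 0) (34.8082, 0) (27.4216, 49) (0, 49)]  |A|=1524.6291
3. ⊥bis P5·P1 via (28.71,20.7): [(0, 20.2983) (0, 0) (34.8082, 0) (31.6815, 20.7416)]  |A|=682.528
4. ⊥bis P5·P2 via (19.14,16.41): [(21.915, 20.6049) (8.2844, 0) (34.8082, 0) (31.6815, 20.7416)]  |A|=374.7594
5. ⊥bis P5·P3 via (38.69,7.15): [(21.915, 20.6049) (8.2844, 0) (34.8082, 0) (31.6815, 20.7416)]  |A|=374.7594
6. ⊥bis P5·P4 via (40.155,20.105): [(21.915, 20.6049) (8.2844, 0) (34.8082, 0) (31.6815, 20.7416)]  |A|=374.7594
7. ⊥bis P5·P6 via (42.585,20.64): [(21.915, 20.6049) (8.2844, 0) (34.8082, 0) (31.6815, 20.7416)]  |A|=374.7594
8. canonical 4-gon: [(21.915, 20.6049) (8.2844, 0) (34.8082, 0) (31.6815, 20.7416)]
9. shoelace: 374.7594

Area of P5's cell: 374.7594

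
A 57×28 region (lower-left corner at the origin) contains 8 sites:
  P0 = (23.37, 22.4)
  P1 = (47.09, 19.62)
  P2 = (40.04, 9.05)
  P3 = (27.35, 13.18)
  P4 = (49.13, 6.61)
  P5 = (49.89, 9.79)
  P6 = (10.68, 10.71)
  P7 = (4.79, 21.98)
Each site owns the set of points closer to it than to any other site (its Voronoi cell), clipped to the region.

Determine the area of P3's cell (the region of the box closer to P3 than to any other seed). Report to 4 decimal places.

Area of P3's cell: 253.7108

1. box [0,57]×[0,28]: [(0, 0) (57, 0) (57, 28) (0, 28)]
2. ⊥bis P3·P0 via (25.36,17.79): [(0, 6.8428) (0, 0) (57, 0) (57, 28) (49.0123, 28)]  |A|=1077.5194
3. ⊥bis P3·P1 via (37.22,16.4): [(35.3585, 22.106) (0, 6.8428) (0, 0) (42.5704, 0)]  |A|=591.5071
4. ⊥bis P3·P2 via (33.695,11.115): [(36.3164, 19.1697) (35.3585, 22.106) (0, 6.8428) (0, 0) (30.0776, 0)]  |A|=471.7659
5. ⊥bis P3·P4 via (38.24,9.895): [(36.3164, 19.1697) (35.3585, 22.106) (0, 6.8428) (0, 0) (30.0776, 0)]  |A|=471.7659
6. ⊥bis P3·P5 via (38.62,11.485): [(36.3164, 19.1697) (35.3585, 22.106) (0, 6.8428) (0, 0) (30.0776, 0)]  |A|=471.7659
7. ⊥bis P3·P6 via (19.015,11.945): [(36.3164, 19.1697) (35.3585, 22.106) (18.5824, 14.8643) (20.7849, 0) (30.0776, 0)]  |A|=253.7108
8. ⊥bis P3·P7 via (16.07,17.58): [(36.3164, 19.1697) (35.3585, 22.106) (18.5824, 14.8643) (20.7849, 0) (30.0776, 0)]  |A|=253.7108
9. canonical 5-gon: [(36.3164, 19.1697) (35.3585, 22.106) (18.5824, 14.8643) (20.7849, 0) (30.0776, 0)]
10. shoelace: 253.7108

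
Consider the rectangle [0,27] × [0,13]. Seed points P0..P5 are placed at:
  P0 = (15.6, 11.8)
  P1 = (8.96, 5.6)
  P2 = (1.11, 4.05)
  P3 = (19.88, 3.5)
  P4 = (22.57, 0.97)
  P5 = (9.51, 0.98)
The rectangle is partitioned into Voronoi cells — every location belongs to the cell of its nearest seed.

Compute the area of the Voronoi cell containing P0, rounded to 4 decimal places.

Area of P0's cell: 68.2535

1. box [0,27]×[0,13]: [(0, 0) (27, 0) (27, 13) (0, 13)]
2. ⊥bis P0·P1 via (12.28,8.7): [(20.4035, 0) (27, 0) (27, 13) (8.2649, 13)]  |A|=164.6552
3. ⊥bis P0·P2 via (8.355,7.925): [(20.4035, 0) (27, 0) (27, 13) (8.2649, 13)]  |A|=164.6552
4. ⊥bis P0·P3 via (17.74,7.65): [(14.7163, 6.0908) (27, 12.425) (27, 13) (8.2649, 13)]  |A|=68.2535
5. ⊥bis P0·P4 via (19.085,6.385): [(14.7163, 6.0908) (27, 12.425) (27, 13) (8.2649, 13)]  |A|=68.2535
6. ⊥bis P0·P5 via (12.555,6.39): [(14.7163, 6.0908) (27, 12.425) (27, 13) (8.2649, 13)]  |A|=68.2535
7. canonical 4-gon: [(14.7163, 6.0908) (27, 12.425) (27, 13) (8.2649, 13)]
8. shoelace: 68.2535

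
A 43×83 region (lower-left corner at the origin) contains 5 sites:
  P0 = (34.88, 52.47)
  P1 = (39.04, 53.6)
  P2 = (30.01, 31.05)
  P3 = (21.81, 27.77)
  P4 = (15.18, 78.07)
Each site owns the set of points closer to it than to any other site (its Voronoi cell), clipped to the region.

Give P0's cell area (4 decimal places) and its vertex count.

1. box [0,43]×[0,83]: [(0, 0) (43, 0) (43, 83) (0, 83)]
2. ⊥bis P0·P1 via (36.96,53.035): [(0, 0) (43, 0) (43, 30.7992) (28.8205, 83) (0, 83)]  |A|=3198.9089
3. ⊥bis P0·P2 via (32.445,41.76): [(0, 49.1366) (40.5215, 39.9238) (28.8205, 83) (0, 83)]  |A|=1306.8358
4. ⊥bis P0·P3 via (28.345,40.12): [(0, 55.1188) (19.822, 44.6299) (40.5215, 39.9238) (28.8205, 83) (0, 83)]  |A|=1247.5468
5. ⊥bis P0·P4 via (25.03,65.27): [(7.0149, 51.4068) (19.822, 44.6299) (40.5215, 39.9238) (32.1486, 70.7479)]  |A|=508.3357
6. canonical 4-gon: [(7.0149, 51.4068) (19.822, 44.6299) (40.5215, 39.9238) (32.1486, 70.7479)]
7. shoelace: 508.3357

Area of P0's cell: 508.3357 (4 vertices)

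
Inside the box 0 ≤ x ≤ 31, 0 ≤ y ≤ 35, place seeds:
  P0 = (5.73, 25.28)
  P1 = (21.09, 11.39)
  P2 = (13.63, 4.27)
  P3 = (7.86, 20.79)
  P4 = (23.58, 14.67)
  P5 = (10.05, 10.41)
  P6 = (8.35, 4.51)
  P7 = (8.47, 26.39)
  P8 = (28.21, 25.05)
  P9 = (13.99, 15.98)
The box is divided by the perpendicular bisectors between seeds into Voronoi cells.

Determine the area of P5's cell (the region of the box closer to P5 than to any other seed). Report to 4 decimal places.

Area of P5's cell: 86.2508

1. box [0,31]×[0,35]: [(0, 0) (31, 0) (31, 35) (0, 35)]
2. ⊥bis P5·P0 via (7.89,17.845): [(0, 15.5528) (0, 0) (31, 0) (31, 24.5589)]  |A|=621.7311
3. ⊥bis P5·P1 via (15.57,10.9): [(14.7759, 19.8455) (0, 15.5528) (0, 0) (16.5376, 0)]  |A|=279.0017
4. ⊥bis P5·P2 via (11.84,7.34): [(15.6869, 9.583) (14.7759, 19.8455) (0, 15.5528) (0, 0.4365)]  |A|=196.338
5. ⊥bis P5·P3 via (8.955,15.6): [(15.6869, 9.583) (15.0388, 16.8836) (0, 13.7107) (0, 0.4365)]  |A|=160.0393
6. ⊥bis P5·P4 via (16.815,12.54): [(15.6869, 9.583) (15.0388, 16.8836) (0, 13.7107) (0, 0.4365)]  |A|=160.0393
7. ⊥bis P5·P6 via (9.2,7.46): [(11.1046, 6.9112) (15.6869, 9.583) (15.0388, 16.8836) (0, 13.7107) (0, 10.1108)]  |A|=106.3246
8. ⊥bis P5·P7 via (9.26,18.4): [(11.1046, 6.9112) (15.6869, 9.583) (15.0388, 16.8836) (0, 13.7107) (0, 10.1108)]  |A|=106.3246
9. ⊥bis P5·P8 via (19.13,17.73): [(11.1046, 6.9112) (15.6869, 9.583) (15.0388, 16.8836) (0, 13.7107) (0, 10.1108)]  |A|=106.3246
10. ⊥bis P5·P9 via (12.02,13.195): [(11.1046, 6.9112) (15.6869, 9.583) (15.5905, 10.6694) (8.697, 15.5456) (0, 13.7107) (0, 10.1108)]  |A|=86.2508
11. canonical 6-gon: [(11.1046, 6.9112) (15.6869, 9.583) (15.5905, 10.6694) (8.697, 15.5456) (0, 13.7107) (0, 10.1108)]
12. shoelace: 86.2508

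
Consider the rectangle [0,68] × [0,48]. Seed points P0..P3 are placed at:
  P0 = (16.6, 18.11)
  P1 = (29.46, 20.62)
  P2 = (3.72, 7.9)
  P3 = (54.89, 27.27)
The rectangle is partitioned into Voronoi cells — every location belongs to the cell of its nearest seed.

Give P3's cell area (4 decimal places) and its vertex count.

1. box [0,68]×[0,48]: [(0, 0) (68, 0) (68, 48) (0, 48)]
2. ⊥bis P3·P0 via (35.745,22.69): [(41.1731, 0) (68, 0) (68, 48) (29.6902, 48)]  |A|=1563.2826
3. ⊥bis P3·P1 via (42.175,23.945): [(48.4367, 0) (68, 0) (68, 48) (35.8846, 48)]  |A|=1240.2904
4. ⊥bis P3·P2 via (29.305,17.585): [(48.4367, 0) (68, 0) (68, 48) (35.8846, 48)]  |A|=1240.2904
5. canonical 4-gon: [(48.4367, 0) (68, 0) (68, 48) (35.8846, 48)]
6. shoelace: 1240.2904

Area of P3's cell: 1240.2904 (4 vertices)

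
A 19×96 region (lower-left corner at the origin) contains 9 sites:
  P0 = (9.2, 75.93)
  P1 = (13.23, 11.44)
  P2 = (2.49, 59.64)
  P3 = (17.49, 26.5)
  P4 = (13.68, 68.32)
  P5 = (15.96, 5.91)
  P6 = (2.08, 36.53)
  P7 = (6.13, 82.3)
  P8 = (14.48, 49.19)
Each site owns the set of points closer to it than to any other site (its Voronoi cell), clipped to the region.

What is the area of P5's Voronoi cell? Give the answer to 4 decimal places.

1. box [0,19]×[0,96]: [(0, 0) (19, 0) (19, 96) (0, 96)]
2. ⊥bis P5·P0 via (12.58,40.92): [(0, 39.7055) (0, 0) (19, 0) (19, 41.5398)]  |A|=771.8303
3. ⊥bis P5·P1 via (14.595,8.675): [(0, 1.4699) (0, 0) (19, 0) (19, 10.8496)]  |A|=117.0352
4. ⊥bis P5·P2 via (9.225,32.775): [(0, 1.4699) (0, 0) (19, 0) (19, 10.8496)]  |A|=117.0352
5. ⊥bis P5·P3 via (16.725,16.205): [(0, 1.4699) (0, 0) (19, 0) (19, 10.8496)]  |A|=117.0352
6. ⊥bis P5·P4 via (14.82,37.115): [(0, 1.4699) (0, 0) (19, 0) (19, 10.8496)]  |A|=117.0352
7. ⊥bis P5·P6 via (9.02,21.22): [(0, 1.4699) (0, 0) (19, 0) (19, 10.8496)]  |A|=117.0352
8. ⊥bis P5·P7 via (11.045,44.105): [(0, 1.4699) (0, 0) (19, 0) (19, 10.8496)]  |A|=117.0352
9. ⊥bis P5·P8 via (15.22,27.55): [(0, 1.4699) (0, 0) (19, 0) (19, 10.8496)]  |A|=117.0352
10. canonical 4-gon: [(0, 1.4699) (0, 0) (19, 0) (19, 10.8496)]
11. shoelace: 117.0352

Area of P5's cell: 117.0352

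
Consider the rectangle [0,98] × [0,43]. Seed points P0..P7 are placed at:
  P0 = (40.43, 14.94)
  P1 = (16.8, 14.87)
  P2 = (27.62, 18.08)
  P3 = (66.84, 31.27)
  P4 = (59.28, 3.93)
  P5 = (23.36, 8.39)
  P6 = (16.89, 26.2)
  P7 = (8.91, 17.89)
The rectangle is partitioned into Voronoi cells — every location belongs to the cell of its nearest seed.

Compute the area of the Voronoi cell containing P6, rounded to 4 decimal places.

Area of P6's cell: 563.1112

1. box [0,98]×[0,43]: [(0, 0) (98, 0) (98, 43) (0, 43)]
2. ⊥bis P6·P0 via (28.66,20.57): [(0, 0) (18.8207, 0) (39.389, 43) (0, 43)]  |A|=1251.5086
3. ⊥bis P6·P1 via (16.845,20.535): [(0, 20.6688) (28.5986, 20.4416) (39.389, 43) (0, 43)]  |A|=763.5967
4. ⊥bis P6·P2 via (22.255,22.14): [(0, 20.6688) (21.0153, 20.5019) (38.0409, 43) (0, 43)]  |A|=662.5738
5. ⊥bis P6·P3 via (41.865,28.735): [(0, 20.6688) (21.0153, 20.5019) (38.0409, 43) (0, 43)]  |A|=662.5738
6. ⊥bis P6·P4 via (38.085,15.065): [(0, 20.6688) (21.0153, 20.5019) (38.0409, 43) (0, 43)]  |A|=662.5738
7. ⊥bis P6·P5 via (20.125,17.295): [(0, 20.6688) (21.0153, 20.5019) (38.0409, 43) (0, 43)]  |A|=662.5738
8. ⊥bis P6·P7 via (12.9,22.045): [(0, 34.4327) (14.4527, 20.554) (21.0153, 20.5019) (38.0409, 43) (0, 43)]  |A|=563.1112
9. canonical 5-gon: [(0, 34.4327) (14.4527, 20.554) (21.0153, 20.5019) (38.0409, 43) (0, 43)]
10. shoelace: 563.1112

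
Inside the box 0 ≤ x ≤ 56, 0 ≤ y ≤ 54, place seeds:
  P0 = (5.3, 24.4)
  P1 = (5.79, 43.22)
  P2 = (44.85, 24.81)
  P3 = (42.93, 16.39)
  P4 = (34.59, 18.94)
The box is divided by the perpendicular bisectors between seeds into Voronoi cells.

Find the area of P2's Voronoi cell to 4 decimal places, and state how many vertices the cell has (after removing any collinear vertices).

1. box [0,56]×[0,54]: [(0, 0) (56, 0) (56, 54) (0, 54)]
2. ⊥bis P2·P0 via (25.075,24.605): [(25.3301, 0) (56, 0) (56, 54) (24.7703, 54)]  |A|=1671.2907
3. ⊥bis P2·P1 via (25.32,34.015): [(24.9848, 33.3039) (25.3301, 0) (56, 0) (56, 54) (34.7395, 54)]  |A|=1568.129
4. ⊥bis P2·P3 via (43.89,20.6): [(24.9848, 33.3039) (25.072, 24.891) (56, 17.8386) (56, 54) (34.7395, 54)]  |A|=910.5704
5. ⊥bis P2·P4 via (39.72,21.875): [(28.6872, 41.159) (39.9333, 21.5022) (56, 17.8386) (56, 54) (34.7395, 54)]  |A|=767.648
6. canonical 5-gon: [(28.6872, 41.159) (39.9333, 21.5022) (56, 17.8386) (56, 54) (34.7395, 54)]
7. shoelace: 767.648

Area of P2's cell: 767.6480 (5 vertices)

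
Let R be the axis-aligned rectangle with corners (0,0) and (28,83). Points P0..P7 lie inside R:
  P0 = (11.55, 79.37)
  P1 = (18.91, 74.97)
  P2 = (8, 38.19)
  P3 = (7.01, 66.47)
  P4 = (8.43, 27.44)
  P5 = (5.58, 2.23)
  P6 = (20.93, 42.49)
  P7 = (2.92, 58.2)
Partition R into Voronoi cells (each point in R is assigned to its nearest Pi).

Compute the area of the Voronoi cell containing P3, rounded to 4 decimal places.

Area of P3's cell: 221.3858

1. box [0,28]×[0,83]: [(0, 0) (28, 0) (28, 83) (0, 83)]
2. ⊥bis P3·P0 via (9.28,72.92): [(0, 76.186) (0, 0) (28, 0) (28, 66.3317)]  |A|=1995.2479
3. ⊥bis P3·P1 via (12.96,70.72): [(12.0966, 71.9287) (0, 76.186) (0, 0) (28, 0) (28, 49.664)]  |A|=1862.7114
4. ⊥bis P3·P2 via (7.505,52.33): [(25.6422, 52.9649) (12.0966, 71.9287) (0, 76.186) (0, 52.0673)]  |A|=395.0938
5. ⊥bis P3·P4 via (7.72,46.955): [(25.6422, 52.9649) (12.0966, 71.9287) (0, 76.186) (0, 52.0673)]  |A|=395.0938
6. ⊥bis P3·P5 via (6.295,34.35): [(25.6422, 52.9649) (12.0966, 71.9287) (0, 76.186) (0, 52.0673)]  |A|=395.0938
7. ⊥bis P3·P6 via (13.97,54.48): [(10.4434, 52.4329) (21.456, 58.8255) (12.0966, 71.9287) (0, 76.186) (0, 52.0673)]  |A|=349.4431
8. ⊥bis P3·P7 via (4.965,62.335): [(17.1341, 56.3167) (21.456, 58.8255) (12.0966, 71.9287) (0, 76.186) (0, 64.7905)]  |A|=221.3858
9. canonical 5-gon: [(17.1341, 56.3167) (21.456, 58.8255) (12.0966, 71.9287) (0, 76.186) (0, 64.7905)]
10. shoelace: 221.3858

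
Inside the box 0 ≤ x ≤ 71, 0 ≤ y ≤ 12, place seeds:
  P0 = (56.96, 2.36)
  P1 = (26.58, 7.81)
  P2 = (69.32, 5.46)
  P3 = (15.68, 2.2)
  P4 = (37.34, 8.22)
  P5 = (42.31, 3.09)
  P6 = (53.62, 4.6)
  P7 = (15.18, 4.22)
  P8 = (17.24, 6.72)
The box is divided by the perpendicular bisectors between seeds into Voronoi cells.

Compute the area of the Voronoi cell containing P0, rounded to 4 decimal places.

Area of P0's cell: 67.6290

1. box [0,71]×[0,12]: [(0, 0) (71, 0) (71, 12) (0, 12)]
2. ⊥bis P0·P1 via (41.77,5.085): [(40.8578, 0) (71, 0) (71, 12) (43.0105, 12)]  |A|=348.7903
3. ⊥bis P0·P2 via (63.14,3.91): [(40.8578, 0) (64.1207, 0) (61.111, 12) (43.0105, 12)]  |A|=248.18
4. ⊥bis P0·P3 via (36.32,2.28): [(40.8578, 0) (64.1207, 0) (61.111, 12) (43.0105, 12)]  |A|=248.18
5. ⊥bis P0·P4 via (47.15,5.29): [(45.57, 0) (64.1207, 0) (61.111, 12) (49.1541, 12)]  |A|=183.045
6. ⊥bis P0·P5 via (49.635,2.725): [(49.4992, 0) (64.1207, 0) (61.111, 12) (50.0972, 12)]  |A|=153.8114
7. ⊥bis P0·P6 via (55.29,3.48): [(52.9561, 0) (64.1207, 0) (61.111, 12) (61.004, 12)]  |A|=67.629
8. ⊥bis P0·P7 via (36.07,3.29): [(52.9561, 0) (64.1207, 0) (61.111, 12) (61.004, 12)]  |A|=67.629
9. ⊥bis P0·P8 via (37.1,4.54): [(52.9561, 0) (64.1207, 0) (61.111, 12) (61.004, 12)]  |A|=67.629
10. canonical 4-gon: [(52.9561, 0) (64.1207, 0) (61.111, 12) (61.004, 12)]
11. shoelace: 67.629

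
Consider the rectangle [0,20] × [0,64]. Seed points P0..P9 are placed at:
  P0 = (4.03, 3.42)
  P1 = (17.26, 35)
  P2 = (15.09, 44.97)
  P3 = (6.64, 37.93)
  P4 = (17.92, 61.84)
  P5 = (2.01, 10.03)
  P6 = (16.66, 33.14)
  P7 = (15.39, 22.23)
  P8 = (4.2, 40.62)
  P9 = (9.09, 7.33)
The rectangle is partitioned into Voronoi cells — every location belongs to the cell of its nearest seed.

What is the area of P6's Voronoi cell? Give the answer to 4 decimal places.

1. box [0,20]×[0,64]: [(0, 0) (20, 0) (20, 64) (0, 64)]
2. ⊥bis P6·P0 via (10.345,18.28): [(0, 22.6763) (20, 14.1769) (20, 64) (0, 64)]  |A|=911.4677
3. ⊥bis P6·P1 via (16.96,34.07): [(0, 39.541) (0, 22.6763) (20, 14.1769) (20, 33.0894)]  |A|=357.771
4. ⊥bis P6·P2 via (15.875,39.055): [(5.6948, 37.7039) (0, 36.9482) (0, 22.6763) (20, 14.1769) (20, 33.0894)]  |A|=350.3883
5. ⊥bis P6·P3 via (11.65,35.535): [(11.7527, 35.7498) (4.5738, 20.7326) (20, 14.1769) (20, 33.0894)]  |A|=217.3487
6. ⊥bis P6·P4 via (17.29,47.49): [(11.7527, 35.7498) (4.5738, 20.7326) (20, 14.1769) (20, 33.0894)]  |A|=217.3487
7. ⊥bis P6·P5 via (9.335,21.585): [(11.7527, 35.7498) (5.9938, 23.7031) (20, 14.8242) (20, 33.0894)]  |A|=185.2498
8. ⊥bis P6·P7 via (16.025,27.685): [(11.7527, 35.7498) (8.3258, 28.5812) (20, 27.2223) (20, 33.0894)]  |A|=68.3658
9. ⊥bis P6·P8 via (10.43,36.88): [(11.7527, 35.7498) (8.3258, 28.5812) (20, 27.2223) (20, 33.0894)]  |A|=68.3658
10. ⊥bis P6·P9 via (12.875,20.235): [(11.7527, 35.7498) (8.3258, 28.5812) (20, 27.2223) (20, 33.0894)]  |A|=68.3658
11. canonical 4-gon: [(11.7527, 35.7498) (8.3258, 28.5812) (20, 27.2223) (20, 33.0894)]
12. shoelace: 68.3658

Area of P6's cell: 68.3658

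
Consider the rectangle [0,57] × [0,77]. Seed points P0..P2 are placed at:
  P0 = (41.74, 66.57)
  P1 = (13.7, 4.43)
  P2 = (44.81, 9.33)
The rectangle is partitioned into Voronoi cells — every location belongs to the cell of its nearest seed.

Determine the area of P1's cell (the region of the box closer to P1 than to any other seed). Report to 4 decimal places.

Area of P1's cell: 1148.9927

1. box [0,57]×[0,77]: [(0, 0) (57, 0) (57, 77) (0, 77)]
2. ⊥bis P1·P0 via (27.72,35.5): [(0, 48.0083) (0, 0) (57, 0) (57, 22.2877)]  |A|=2003.4379
3. ⊥bis P1·P2 via (29.255,6.88): [(24.5197, 36.9441) (0, 48.0083) (0, 0) (30.3386, 0)]  |A|=1148.9927
4. canonical 4-gon: [(24.5197, 36.9441) (0, 48.0083) (0, 0) (30.3386, 0)]
5. shoelace: 1148.9927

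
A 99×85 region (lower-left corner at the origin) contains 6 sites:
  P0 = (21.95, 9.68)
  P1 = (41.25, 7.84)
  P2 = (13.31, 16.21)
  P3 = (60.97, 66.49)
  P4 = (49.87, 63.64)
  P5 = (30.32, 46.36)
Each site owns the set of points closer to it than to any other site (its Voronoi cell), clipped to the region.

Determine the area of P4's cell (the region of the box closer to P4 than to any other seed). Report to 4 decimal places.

1. box [0,99]×[0,85]: [(0, 0) (99, 0) (99, 85) (0, 85)]
2. ⊥bis P4·P0 via (35.91,36.66): [(0, 55.2406) (99, 4.016) (99, 85) (0, 85)]  |A|=5481.8025
3. ⊥bis P4·P1 via (45.56,35.74): [(0, 55.2406) (34.3375, 37.4737) (99, 27.4846) (99, 85) (0, 85)]  |A|=4723.0322
4. ⊥bis P4·P2 via (31.59,39.925): [(0, 64.2752) (34.8786, 37.3901) (99, 27.4846) (99, 85) (0, 85)]  |A|=4562.1022
5. ⊥bis P4·P3 via (55.42,65.065): [(0, 64.2752) (34.8786, 37.3901) (63.6676, 32.9427) (50.3016, 85) (0, 85)]  |A|=2278.4694
6. ⊥bis P4·P5 via (40.095,55): [(58.9465, 33.672) (63.6676, 32.9427) (50.3016, 85) (13.5784, 85)]  |A|=1060.4725
7. canonical 4-gon: [(58.9465, 33.672) (63.6676, 32.9427) (50.3016, 85) (13.5784, 85)]
8. shoelace: 1060.4725

Area of P4's cell: 1060.4725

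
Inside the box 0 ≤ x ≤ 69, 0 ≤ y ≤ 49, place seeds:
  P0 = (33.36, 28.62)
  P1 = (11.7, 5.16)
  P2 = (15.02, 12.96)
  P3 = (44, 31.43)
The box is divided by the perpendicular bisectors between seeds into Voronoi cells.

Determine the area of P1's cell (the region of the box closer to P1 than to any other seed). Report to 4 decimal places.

1. box [0,69]×[0,49]: [(0, 0) (69, 0) (69, 49) (0, 49)]
2. ⊥bis P1·P0 via (22.53,16.89): [(0, 37.6914) (0, 0) (40.8236, 0)]  |A|=769.3484
3. ⊥bis P1·P2 via (13.36,9.06): [(0, 14.7466) (0, 0) (34.6455, 0)]  |A|=255.4514
4. ⊥bis P1·P3 via (27.85,18.295): [(0, 14.7466) (0, 0) (34.6455, 0)]  |A|=255.4514
5. canonical 3-gon: [(0, 14.7466) (0, 0) (34.6455, 0)]
6. shoelace: 255.4514

Area of P1's cell: 255.4514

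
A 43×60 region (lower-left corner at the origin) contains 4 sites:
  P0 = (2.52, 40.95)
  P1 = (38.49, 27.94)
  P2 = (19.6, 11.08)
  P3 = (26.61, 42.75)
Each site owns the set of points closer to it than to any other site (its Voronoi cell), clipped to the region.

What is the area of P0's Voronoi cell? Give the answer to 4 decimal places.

1. box [0,43]×[0,60]: [(0, 0) (43, 0) (43, 60) (0, 60)]
2. ⊥bis P0·P1 via (20.505,34.445): [(0, 0) (8.0466, 0) (29.748, 60) (0, 60)]  |A|=1133.8372
3. ⊥bis P0·P2 via (11.06,26.015): [(0, 19.6908) (19.1237, 30.6259) (29.748, 60) (0, 60)]  |A|=822.3405
4. ⊥bis P0·P3 via (14.565,41.85): [(0, 19.6908) (15.5561, 28.5859) (13.2088, 60) (0, 60)]  |A|=520.9988
5. canonical 4-gon: [(0, 19.6908) (15.5561, 28.5859) (13.2088, 60) (0, 60)]
6. shoelace: 520.9988

Area of P0's cell: 520.9988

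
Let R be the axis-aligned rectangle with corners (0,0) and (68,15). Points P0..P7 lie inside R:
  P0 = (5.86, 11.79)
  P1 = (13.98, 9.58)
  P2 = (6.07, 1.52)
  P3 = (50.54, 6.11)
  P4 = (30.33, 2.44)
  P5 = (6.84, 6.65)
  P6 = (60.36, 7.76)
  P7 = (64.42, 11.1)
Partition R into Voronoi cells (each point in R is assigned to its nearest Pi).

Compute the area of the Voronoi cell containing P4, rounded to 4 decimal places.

Area of P4's cell: 255.6552

1. box [0,68]×[0,15]: [(0, 0) (68, 0) (68, 15) (0, 15)]
2. ⊥bis P4·P0 via (18.095,7.115): [(15.3764, 0) (68, 0) (68, 15) (21.1079, 15)]  |A|=746.3684
3. ⊥bis P4·P1 via (22.155,6.01): [(19.5304, 0) (68, 0) (68, 15) (26.0809, 15)]  |A|=677.9148
4. ⊥bis P4·P2 via (18.2,1.98): [(19.5304, 0) (68, 0) (68, 15) (26.0809, 15)]  |A|=677.9148
5. ⊥bis P4·P3 via (40.435,4.275): [(19.5304, 0) (41.2113, 0) (38.4874, 15) (26.0809, 15)]  |A|=255.6552
6. ⊥bis P4·P5 via (18.585,4.545): [(19.5304, 0) (41.2113, 0) (38.4874, 15) (26.0809, 15)]  |A|=255.6552
7. ⊥bis P4·P6 via (45.345,5.1): [(19.5304, 0) (41.2113, 0) (38.4874, 15) (26.0809, 15)]  |A|=255.6552
8. ⊥bis P4·P7 via (47.375,6.77): [(19.5304, 0) (41.2113, 0) (38.4874, 15) (26.0809, 15)]  |A|=255.6552
9. canonical 4-gon: [(19.5304, 0) (41.2113, 0) (38.4874, 15) (26.0809, 15)]
10. shoelace: 255.6552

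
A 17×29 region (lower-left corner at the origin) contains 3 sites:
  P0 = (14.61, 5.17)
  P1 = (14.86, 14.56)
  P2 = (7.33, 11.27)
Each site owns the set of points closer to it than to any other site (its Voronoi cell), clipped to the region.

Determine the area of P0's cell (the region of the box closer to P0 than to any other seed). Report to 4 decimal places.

1. box [0,17]×[0,29]: [(0, 0) (17, 0) (17, 29) (0, 29)]
2. ⊥bis P0·P1 via (14.735,9.865): [(0, 10.2573) (0, 0) (17, 0) (17, 9.8047)]  |A|=170.527
3. ⊥bis P0·P2 via (10.97,8.22): [(12.4004, 9.9272) (4.0824, 0) (17, 0) (17, 9.8047)]  |A|=86.6663
4. canonical 4-gon: [(12.4004, 9.9272) (4.0824, 0) (17, 0) (17, 9.8047)]
5. shoelace: 86.6663

Area of P0's cell: 86.6663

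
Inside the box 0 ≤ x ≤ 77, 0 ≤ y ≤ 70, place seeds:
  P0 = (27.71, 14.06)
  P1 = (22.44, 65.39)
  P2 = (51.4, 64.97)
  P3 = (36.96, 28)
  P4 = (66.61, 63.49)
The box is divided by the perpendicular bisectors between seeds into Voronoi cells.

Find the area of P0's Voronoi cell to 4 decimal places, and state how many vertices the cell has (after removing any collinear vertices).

1. box [0,77]×[0,70]: [(0, 0) (77, 0) (77, 70) (0, 70)]
2. ⊥bis P0·P1 via (25.075,39.725): [(0, 37.1506) (0, 0) (77, 0) (77, 45.0561)]  |A|=3164.9565
3. ⊥bis P0·P2 via (39.555,39.515): [(36.5679, 40.905) (0, 37.1506) (0, 0) (77, 0) (77, 22.0907)]  |A|=2700.6872
4. ⊥bis P0·P3 via (32.335,21.03): [(6.9634, 37.8655) (0, 37.1506) (0, 0) (64.0278, 0)]  |A|=1341.57
5. ⊥bis P0·P4 via (47.16,38.775): [(6.9634, 37.8655) (0, 37.1506) (0, 0) (64.0278, 0)]  |A|=1341.57
6. canonical 4-gon: [(6.9634, 37.8655) (0, 37.1506) (0, 0) (64.0278, 0)]
7. shoelace: 1341.57

Area of P0's cell: 1341.5700 (4 vertices)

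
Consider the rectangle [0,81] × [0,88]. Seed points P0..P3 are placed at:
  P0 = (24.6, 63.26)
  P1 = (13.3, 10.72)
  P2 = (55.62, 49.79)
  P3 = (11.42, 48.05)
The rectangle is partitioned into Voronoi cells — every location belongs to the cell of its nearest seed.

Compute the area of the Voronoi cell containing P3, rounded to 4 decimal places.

Area of P3's cell: 915.2353

1. box [0,81]×[0,88]: [(0, 0) (81, 0) (81, 88) (0, 88)]
2. ⊥bis P3·P0 via (18.01,55.655): [(0, 71.2613) (0, 0) (81, 0) (81, 1.0719)]  |A|=2929.4965
3. ⊥bis P3·P1 via (12.36,29.385): [(46.3507, 31.0968) (0, 71.2613) (0, 28.7625)]  |A|=984.9229
4. ⊥bis P3·P2 via (33.52,48.92): [(34.2456, 30.4872) (33.7933, 41.9782) (0, 71.2613) (0, 28.7625)]  |A|=915.2353
5. canonical 4-gon: [(34.2456, 30.4872) (33.7933, 41.9782) (0, 71.2613) (0, 28.7625)]
6. shoelace: 915.2353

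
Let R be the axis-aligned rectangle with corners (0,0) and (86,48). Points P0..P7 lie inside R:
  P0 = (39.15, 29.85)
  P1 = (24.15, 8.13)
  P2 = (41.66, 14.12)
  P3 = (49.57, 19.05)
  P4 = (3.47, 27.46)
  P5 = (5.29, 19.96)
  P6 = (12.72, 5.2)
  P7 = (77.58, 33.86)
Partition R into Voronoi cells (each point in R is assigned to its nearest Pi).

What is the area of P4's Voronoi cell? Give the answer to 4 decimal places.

1. box [0,86]×[0,48]: [(0, 0) (86, 0) (86, 48) (0, 48)]
2. ⊥bis P4·P0 via (21.31,28.655): [(0, 0) (23.2294, 0) (20.0142, 48) (0, 48)]  |A|=1037.847
3. ⊥bis P4·P1 via (13.81,17.795): [(0, 3.0205) (21.4873, 26.0085) (20.0142, 48) (0, 48)]  |A|=703.3148
4. ⊥bis P4·P2 via (22.565,20.79): [(0, 3.0205) (21.4873, 26.0085) (20.0142, 48) (0, 48)]  |A|=703.3148
5. ⊥bis P4·P3 via (26.52,23.255): [(0, 3.0205) (21.4873, 26.0085) (20.0142, 48) (0, 48)]  |A|=703.3148
6. ⊥bis P4·P5 via (4.38,23.71): [(0, 22.6471) (21.3651, 27.8317) (20.0142, 48) (0, 48)]  |A|=472.6598
7. ⊥bis P4·P6 via (8.095,16.33): [(0, 22.6471) (21.3651, 27.8317) (20.0142, 48) (0, 48)]  |A|=472.6598
8. ⊥bis P4·P7 via (40.525,30.66): [(0, 22.6471) (21.3651, 27.8317) (20.0142, 48) (0, 48)]  |A|=472.6598
9. canonical 4-gon: [(0, 22.6471) (21.3651, 27.8317) (20.0142, 48) (0, 48)]
10. shoelace: 472.6598

Area of P4's cell: 472.6598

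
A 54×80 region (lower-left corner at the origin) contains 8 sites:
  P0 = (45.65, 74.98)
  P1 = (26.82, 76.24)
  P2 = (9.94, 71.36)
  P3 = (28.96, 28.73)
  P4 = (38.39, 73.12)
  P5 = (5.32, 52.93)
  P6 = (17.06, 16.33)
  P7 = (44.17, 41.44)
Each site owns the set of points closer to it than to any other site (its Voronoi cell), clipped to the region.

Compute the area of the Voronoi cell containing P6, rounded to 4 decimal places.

Area of P6's cell: 965.0120

1. box [0,54]×[0,80]: [(0, 0) (54, 0) (54, 80) (0, 80)]
2. ⊥bis P6·P0 via (31.355,45.655): [(0, 60.9396) (0, 0) (54, 0) (54, 34.6163)]  |A|=2580.0079
3. ⊥bis P6·P1 via (21.94,46.285): [(34.1397, 44.2975) (0, 49.8593) (0, 0) (54, 0) (54, 34.6163)]  |A|=2390.8687
4. ⊥bis P6·P2 via (13.5,43.845): [(34.1397, 44.2975) (26.5518, 45.5337) (0, 42.0983) (0, 0) (54, 0) (54, 34.6163)]  |A|=2287.8352
5. ⊥bis P6·P3 via (23.01,22.53): [(2.3083, 42.397) (0, 42.0983) (0, 0) (46.4866, 0)]  |A|=1034.0337
6. ⊥bis P6·P4 via (27.725,44.725): [(2.3083, 42.397) (0, 42.0983) (0, 0) (46.4866, 0)]  |A|=1034.0337
7. ⊥bis P6·P5 via (11.19,34.63): [(10.5991, 34.4405) (0, 31.0406) (0, 0) (46.4866, 0)]  |A|=965.012
8. ⊥bis P6·P7 via (30.615,28.885): [(10.5991, 34.4405) (0, 31.0406) (0, 0) (46.4866, 0)]  |A|=965.012
9. canonical 4-gon: [(10.5991, 34.4405) (0, 31.0406) (0, 0) (46.4866, 0)]
10. shoelace: 965.012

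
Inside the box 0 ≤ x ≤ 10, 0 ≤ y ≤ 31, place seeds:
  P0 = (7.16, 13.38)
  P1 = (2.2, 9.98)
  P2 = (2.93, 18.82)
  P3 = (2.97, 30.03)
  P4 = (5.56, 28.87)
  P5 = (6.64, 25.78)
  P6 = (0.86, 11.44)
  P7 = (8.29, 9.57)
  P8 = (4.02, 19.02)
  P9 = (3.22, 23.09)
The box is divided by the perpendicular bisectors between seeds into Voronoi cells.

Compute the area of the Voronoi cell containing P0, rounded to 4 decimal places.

Area of P0's cell: 33.8301

1. box [0,10]×[0,31]: [(0, 0) (10, 0) (10, 31) (0, 31)]
2. ⊥bis P0·P1 via (4.68,11.68): [(0, 18.5073) (10, 3.9191) (10, 31) (0, 31)]  |A|=197.8682
3. ⊥bis P0·P2 via (5.045,16.1): [(2.8305, 14.3781) (10, 3.9191) (10, 19.9529)]  |A|=57.4771
4. ⊥bis P0·P3 via (5.065,21.705): [(2.8305, 14.3781) (10, 3.9191) (10, 19.9529)]  |A|=57.4771
5. ⊥bis P0·P4 via (6.36,21.125): [(2.8305, 14.3781) (10, 3.9191) (10, 19.9529)]  |A|=57.4771
6. ⊥bis P0·P5 via (6.9,19.58): [(9.6698, 19.6962) (2.8305, 14.3781) (10, 3.9191) (10, 19.71)]  |A|=57.437
7. ⊥bis P0·P6 via (4.01,12.41): [(9.6698, 19.6962) (3.2932, 14.7378) (3.8717, 12.8592) (10, 3.9191) (10, 19.71)]  |A|=56.8984
8. ⊥bis P0·P7 via (7.725,11.475): [(9.6698, 19.6962) (3.2932, 14.7378) (3.8717, 12.8592) (5.3113, 10.7591) (10, 12.1497) (10, 19.71)]  |A|=37.6026
9. ⊥bis P0·P8 via (5.59,16.2): [(4.1239, 15.3837) (3.2932, 14.7378) (3.8717, 12.8592) (5.3113, 10.7591) (10, 12.1497) (10, 18.6552)]  |A|=33.8301
10. ⊥bis P0·P9 via (5.19,18.235): [(4.1239, 15.3837) (3.2932, 14.7378) (3.8717, 12.8592) (5.3113, 10.7591) (10, 12.1497) (10, 18.6552)]  |A|=33.8301
11. canonical 6-gon: [(4.1239, 15.3837) (3.2932, 14.7378) (3.8717, 12.8592) (5.3113, 10.7591) (10, 12.1497) (10, 18.6552)]
12. shoelace: 33.8301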